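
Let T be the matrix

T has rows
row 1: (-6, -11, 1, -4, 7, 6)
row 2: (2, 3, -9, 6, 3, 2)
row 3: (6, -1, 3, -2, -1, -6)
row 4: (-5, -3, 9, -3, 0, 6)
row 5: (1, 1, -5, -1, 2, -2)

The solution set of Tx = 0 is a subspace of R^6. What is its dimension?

Row reduce to echelon form.
R2 ← R2 + (1/3)·R1: [0, -2/3, -26/3, 14/3, 16/3, 4]
R3 ← R3 + R1: [0, -12, 4, -6, 6, 0]
R4 ← R4 − (5/6)·R1: [0, 37/6, 49/6, 1/3, -35/6, 1]
R5 ← R5 + (1/6)·R1: [0, -5/6, -29/6, -5/3, 19/6, -1]
R3 ← R3 − (18)·R2: [0, 0, 160, -90, -90, -72]
R4 ← R4 + (37/4)·R2: [0, 0, -72, 87/2, 87/2, 38]
R5 ← R5 − (5/4)·R2: [0, 0, 6, -15/2, -7/2, -6]
R4 ← R4 + (9/20)·R3: [0, 0, 0, 3, 3, 28/5]
R5 ← R5 − (3/80)·R3: [0, 0, 0, -33/8, -1/8, -33/10]
R5 ← R5 + (11/8)·R4: [0, 0, 0, 0, 4, 22/5]
5 nonzero rows, so rank(T) = 5.
T has 6 columns; by rank–nullity, nullity = 6 − 5 = 1.

1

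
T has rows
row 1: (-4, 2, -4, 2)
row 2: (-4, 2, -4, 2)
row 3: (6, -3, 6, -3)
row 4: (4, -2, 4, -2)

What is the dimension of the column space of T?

1

Row reduce to echelon form.
R2 ← R2 − R1: [0, 0, 0, 0]
R3 ← R3 + (3/2)·R1: [0, 0, 0, 0]
R4 ← R4 + R1: [0, 0, 0, 0]
Echelon form has 1 nonzero row, so rank(T) = 1.
The column space has dimension equal to the rank: 1.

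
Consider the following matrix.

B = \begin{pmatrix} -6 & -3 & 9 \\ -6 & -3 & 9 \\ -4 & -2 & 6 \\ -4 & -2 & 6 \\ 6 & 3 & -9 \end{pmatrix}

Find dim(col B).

Row reduce to echelon form.
R2 ← R2 − R1: [0, 0, 0]
R3 ← R3 − (2/3)·R1: [0, 0, 0]
R4 ← R4 − (2/3)·R1: [0, 0, 0]
R5 ← R5 + R1: [0, 0, 0]
Echelon form has 1 nonzero row, so rank(B) = 1.
The column space has dimension equal to the rank: 1.

1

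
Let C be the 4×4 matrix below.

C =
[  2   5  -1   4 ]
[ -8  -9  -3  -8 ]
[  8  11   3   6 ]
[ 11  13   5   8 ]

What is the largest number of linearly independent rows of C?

Row reduce to echelon form.
R2 ← R2 + (4)·R1: [0, 11, -7, 8]
R3 ← R3 − (4)·R1: [0, -9, 7, -10]
R4 ← R4 − (11/2)·R1: [0, -29/2, 21/2, -14]
R3 ← R3 + (9/11)·R2: [0, 0, 14/11, -38/11]
R4 ← R4 + (29/22)·R2: [0, 0, 14/11, -38/11]
R4 ← R4 − R3: [0, 0, 0, 0]
Echelon form has 3 nonzero rows, so rank(C) = 3.
The rank gives the maximum number of linearly independent rows: 3.

3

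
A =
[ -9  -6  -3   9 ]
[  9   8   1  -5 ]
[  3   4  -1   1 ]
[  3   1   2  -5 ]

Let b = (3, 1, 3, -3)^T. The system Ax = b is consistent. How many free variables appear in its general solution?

2

Row reduce the augmented matrix [A | b].
R2 ← R2 + R1: [0, 2, -2, 4, 4]
R3 ← R3 + (1/3)·R1: [0, 2, -2, 4, 4]
R4 ← R4 + (1/3)·R1: [0, -1, 1, -2, -2]
R3 ← R3 − R2: [0, 0, 0, 0, 0]
R4 ← R4 + (1/2)·R2: [0, 0, 0, 0, 0]
The echelon form has 2 nonzero rows, and every pivot lies in the first 4 columns, so rank(A) = rank([A|b]) = 2.
The system is consistent.
Free variables = (unknowns) − (rank) = 4 − 2 = 2.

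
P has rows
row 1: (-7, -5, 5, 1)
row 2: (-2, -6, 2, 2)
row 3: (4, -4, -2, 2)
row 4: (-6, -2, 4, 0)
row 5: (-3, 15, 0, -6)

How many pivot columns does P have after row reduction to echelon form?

Row reduce to echelon form.
R2 ← R2 − (2/7)·R1: [0, -32/7, 4/7, 12/7]
R3 ← R3 + (4/7)·R1: [0, -48/7, 6/7, 18/7]
R4 ← R4 − (6/7)·R1: [0, 16/7, -2/7, -6/7]
R5 ← R5 − (3/7)·R1: [0, 120/7, -15/7, -45/7]
R3 ← R3 − (3/2)·R2: [0, 0, 0, 0]
R4 ← R4 + (1/2)·R2: [0, 0, 0, 0]
R5 ← R5 + (15/4)·R2: [0, 0, 0, 0]
Echelon form has 2 nonzero rows, so rank(P) = 2.
Each nonzero row contributes one pivot column: 2 pivot columns.

2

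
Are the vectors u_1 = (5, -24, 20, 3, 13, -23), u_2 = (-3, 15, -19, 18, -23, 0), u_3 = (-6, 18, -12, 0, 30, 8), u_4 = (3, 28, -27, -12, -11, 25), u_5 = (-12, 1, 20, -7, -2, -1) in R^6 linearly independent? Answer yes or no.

Form the matrix with these vectors as rows and row reduce.
R2 ← R2 + (3/5)·R1: [0, 3/5, -7, 99/5, -76/5, -69/5]
R3 ← R3 + (6/5)·R1: [0, -54/5, 12, 18/5, 228/5, -98/5]
R4 ← R4 − (3/5)·R1: [0, 212/5, -39, -69/5, -94/5, 194/5]
R5 ← R5 + (12/5)·R1: [0, -283/5, 68, 1/5, 146/5, -281/5]
R3 ← R3 + (18)·R2: [0, 0, -114, 360, -228, -268]
R4 ← R4 − (212/3)·R2: [0, 0, 1367/3, -1413, 3166/3, 1014]
R5 ← R5 + (283/3)·R2: [0, 0, -1777/3, 1868, -4214/3, -1358]
R4 ← R4 + (1367/342)·R3: [0, 0, 0, 493/19, 144, -9784/171]
R5 ← R5 − (1777/342)·R3: [0, 0, 0, -48/19, -220, 5900/171]
R5 ← R5 + (48/493)·R4: [0, 0, 0, 0, -101548/493, 128372/4437]
5 nonzero rows, so the 5 vectors span a space of dimension 5.
Since 5 = 5, the vectors are linearly independent.

yes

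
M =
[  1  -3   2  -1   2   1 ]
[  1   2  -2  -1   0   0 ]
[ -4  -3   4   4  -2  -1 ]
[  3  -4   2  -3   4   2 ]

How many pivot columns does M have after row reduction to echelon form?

2

Row reduce to echelon form.
R2 ← R2 − R1: [0, 5, -4, 0, -2, -1]
R3 ← R3 + (4)·R1: [0, -15, 12, 0, 6, 3]
R4 ← R4 − (3)·R1: [0, 5, -4, 0, -2, -1]
R3 ← R3 + (3)·R2: [0, 0, 0, 0, 0, 0]
R4 ← R4 − R2: [0, 0, 0, 0, 0, 0]
Echelon form has 2 nonzero rows, so rank(M) = 2.
Each nonzero row contributes one pivot column: 2 pivot columns.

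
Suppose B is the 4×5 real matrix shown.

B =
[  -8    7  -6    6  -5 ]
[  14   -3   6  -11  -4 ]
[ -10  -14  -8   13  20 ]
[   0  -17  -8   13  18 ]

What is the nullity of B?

Row reduce to echelon form.
R2 ← R2 + (7/4)·R1: [0, 37/4, -9/2, -1/2, -51/4]
R3 ← R3 − (5/4)·R1: [0, -91/4, -1/2, 11/2, 105/4]
R3 ← R3 + (91/37)·R2: [0, 0, -428/37, 158/37, -189/37]
R4 ← R4 + (68/37)·R2: [0, 0, -602/37, 447/37, -201/37]
R4 ← R4 − (301/214)·R3: [0, 0, 0, 650/107, 375/214]
4 nonzero rows, so rank(B) = 4.
B has 5 columns; by rank–nullity, nullity = 5 − 4 = 1.

1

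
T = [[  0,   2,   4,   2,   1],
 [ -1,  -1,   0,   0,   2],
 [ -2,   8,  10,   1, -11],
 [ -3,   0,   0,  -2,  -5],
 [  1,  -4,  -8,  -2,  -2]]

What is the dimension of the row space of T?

Row reduce to echelon form.
Swap R1 ↔ R2
R3 ← R3 − (2)·R1: [0, 10, 10, 1, -15]
R4 ← R4 − (3)·R1: [0, 3, 0, -2, -11]
R5 ← R5 + R1: [0, -5, -8, -2, 0]
R3 ← R3 − (5)·R2: [0, 0, -10, -9, -20]
R4 ← R4 − (3/2)·R2: [0, 0, -6, -5, -25/2]
R5 ← R5 + (5/2)·R2: [0, 0, 2, 3, 5/2]
R4 ← R4 − (3/5)·R3: [0, 0, 0, 2/5, -1/2]
R5 ← R5 + (1/5)·R3: [0, 0, 0, 6/5, -3/2]
R5 ← R5 − (3)·R4: [0, 0, 0, 0, 0]
Echelon form has 4 nonzero rows, so rank(T) = 4.
The row space has dimension equal to the rank: 4.

4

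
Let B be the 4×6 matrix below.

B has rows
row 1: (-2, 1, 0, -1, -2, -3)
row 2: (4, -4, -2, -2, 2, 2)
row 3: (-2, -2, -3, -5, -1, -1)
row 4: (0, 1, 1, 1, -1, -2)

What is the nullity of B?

Row reduce to echelon form.
R2 ← R2 + (2)·R1: [0, -2, -2, -4, -2, -4]
R3 ← R3 − R1: [0, -3, -3, -4, 1, 2]
R3 ← R3 − (3/2)·R2: [0, 0, 0, 2, 4, 8]
R4 ← R4 + (1/2)·R2: [0, 0, 0, -1, -2, -4]
R4 ← R4 + (1/2)·R3: [0, 0, 0, 0, 0, 0]
3 nonzero rows, so rank(B) = 3.
B has 6 columns; by rank–nullity, nullity = 6 − 3 = 3.

3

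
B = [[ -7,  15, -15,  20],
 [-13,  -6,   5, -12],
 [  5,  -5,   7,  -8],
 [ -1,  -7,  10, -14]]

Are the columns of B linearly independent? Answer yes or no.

Row reduce B to echelon form.
R2 ← R2 − (13/7)·R1: [0, -237/7, 230/7, -344/7]
R3 ← R3 + (5/7)·R1: [0, 40/7, -26/7, 44/7]
R4 ← R4 − (1/7)·R1: [0, -64/7, 85/7, -118/7]
R3 ← R3 + (40/237)·R2: [0, 0, 434/237, -476/237]
R4 ← R4 − (64/237)·R2: [0, 0, 775/237, -850/237]
R4 ← R4 − (25/14)·R3: [0, 0, 0, 0]
3 pivots among 4 columns.
Only 3 < 4 pivot columns, so the columns are linearly dependent.

no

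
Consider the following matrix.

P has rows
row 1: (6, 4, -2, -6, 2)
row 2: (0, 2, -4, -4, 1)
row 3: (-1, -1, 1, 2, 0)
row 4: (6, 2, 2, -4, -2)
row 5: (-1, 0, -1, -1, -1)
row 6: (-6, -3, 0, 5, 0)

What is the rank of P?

Row reduce to echelon form.
R3 ← R3 + (1/6)·R1: [0, -1/3, 2/3, 1, 1/3]
R4 ← R4 − R1: [0, -2, 4, 2, -4]
R5 ← R5 + (1/6)·R1: [0, 2/3, -4/3, -2, -2/3]
R6 ← R6 + R1: [0, 1, -2, -1, 2]
R3 ← R3 + (1/6)·R2: [0, 0, 0, 1/3, 1/2]
R4 ← R4 + R2: [0, 0, 0, -2, -3]
R5 ← R5 − (1/3)·R2: [0, 0, 0, -2/3, -1]
R6 ← R6 − (1/2)·R2: [0, 0, 0, 1, 3/2]
R4 ← R4 + (6)·R3: [0, 0, 0, 0, 0]
R5 ← R5 + (2)·R3: [0, 0, 0, 0, 0]
R6 ← R6 − (3)·R3: [0, 0, 0, 0, 0]
Echelon form has 3 nonzero rows, so rank(P) = 3.

3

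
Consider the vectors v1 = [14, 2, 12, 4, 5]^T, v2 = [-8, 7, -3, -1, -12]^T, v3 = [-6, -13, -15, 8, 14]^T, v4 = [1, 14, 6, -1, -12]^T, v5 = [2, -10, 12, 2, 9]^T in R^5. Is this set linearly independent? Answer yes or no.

yes

Form the matrix with these vectors as rows and row reduce.
R2 ← R2 + (4/7)·R1: [0, 57/7, 27/7, 9/7, -64/7]
R3 ← R3 + (3/7)·R1: [0, -85/7, -69/7, 68/7, 113/7]
R4 ← R4 − (1/14)·R1: [0, 97/7, 36/7, -9/7, -173/14]
R5 ← R5 − (1/7)·R1: [0, -72/7, 72/7, 10/7, 58/7]
R3 ← R3 + (85/57)·R2: [0, 0, -78/19, 221/19, 143/57]
R4 ← R4 − (97/57)·R2: [0, 0, -27/19, -66/19, 365/114]
R5 ← R5 + (24/19)·R2: [0, 0, 288/19, 58/19, -62/19]
R4 ← R4 − (9/26)·R3: [0, 0, 0, -15/2, 7/3]
R5 ← R5 + (48/13)·R3: [0, 0, 0, 46, 6]
R5 ← R5 + (92/15)·R4: [0, 0, 0, 0, 914/45]
5 nonzero rows, so the 5 vectors span a space of dimension 5.
Since 5 = 5, the vectors are linearly independent.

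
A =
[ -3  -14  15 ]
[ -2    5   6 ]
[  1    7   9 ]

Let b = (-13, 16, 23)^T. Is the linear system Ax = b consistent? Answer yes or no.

yes

Row reduce the augmented matrix [A | b].
R2 ← R2 − (2/3)·R1: [0, 43/3, -4, 74/3]
R3 ← R3 + (1/3)·R1: [0, 7/3, 14, 56/3]
R3 ← R3 − (7/43)·R2: [0, 0, 630/43, 630/43]
The echelon form has 3 nonzero rows, and every pivot lies in the first 3 columns, so rank(A) = rank([A|b]) = 3.
The system is consistent.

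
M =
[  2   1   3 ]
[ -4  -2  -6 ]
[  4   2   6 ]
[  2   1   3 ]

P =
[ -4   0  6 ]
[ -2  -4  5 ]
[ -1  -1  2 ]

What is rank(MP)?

First compute MP:
[[-13,  -7,  23],
 [ 26,  14, -46],
 [-26, -14,  46],
 [-13,  -7,  23]]
Now row reduce the product.
R2 ← R2 + (2)·R1: [0, 0, 0]
R3 ← R3 − (2)·R1: [0, 0, 0]
R4 ← R4 − R1: [0, 0, 0]
1 nonzero row, so rank(MP) = 1.

1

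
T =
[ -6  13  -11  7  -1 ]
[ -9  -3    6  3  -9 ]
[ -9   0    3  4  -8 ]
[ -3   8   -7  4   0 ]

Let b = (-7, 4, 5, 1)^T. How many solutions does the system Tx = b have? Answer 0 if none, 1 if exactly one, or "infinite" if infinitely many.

Row reduce the augmented matrix [T | b].
R2 ← R2 − (3/2)·R1: [0, -45/2, 45/2, -15/2, -15/2, 29/2]
R3 ← R3 − (3/2)·R1: [0, -39/2, 39/2, -13/2, -13/2, 31/2]
R4 ← R4 − (1/2)·R1: [0, 3/2, -3/2, 1/2, 1/2, 9/2]
R3 ← R3 − (13/15)·R2: [0, 0, 0, 0, 0, 44/15]
R4 ← R4 + (1/15)·R2: [0, 0, 0, 0, 0, 82/15]
R4 ← R4 − (41/22)·R3: [0, 0, 0, 0, 0, 0]
The echelon form has 3 nonzero rows; the last pivot sits in the augmented column, so rank(T) = 2 but rank([T|b]) = 3.
Since the ranks differ, the system is inconsistent.
It has no solutions.

0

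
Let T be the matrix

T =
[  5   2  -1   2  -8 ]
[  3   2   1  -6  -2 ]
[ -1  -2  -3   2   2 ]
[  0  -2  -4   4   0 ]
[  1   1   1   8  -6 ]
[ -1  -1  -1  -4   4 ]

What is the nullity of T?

Row reduce to echelon form.
R2 ← R2 − (3/5)·R1: [0, 4/5, 8/5, -36/5, 14/5]
R3 ← R3 + (1/5)·R1: [0, -8/5, -16/5, 12/5, 2/5]
R5 ← R5 − (1/5)·R1: [0, 3/5, 6/5, 38/5, -22/5]
R6 ← R6 + (1/5)·R1: [0, -3/5, -6/5, -18/5, 12/5]
R3 ← R3 + (2)·R2: [0, 0, 0, -12, 6]
R4 ← R4 + (5/2)·R2: [0, 0, 0, -14, 7]
R5 ← R5 − (3/4)·R2: [0, 0, 0, 13, -13/2]
R6 ← R6 + (3/4)·R2: [0, 0, 0, -9, 9/2]
R4 ← R4 − (7/6)·R3: [0, 0, 0, 0, 0]
R5 ← R5 + (13/12)·R3: [0, 0, 0, 0, 0]
R6 ← R6 − (3/4)·R3: [0, 0, 0, 0, 0]
3 nonzero rows, so rank(T) = 3.
T has 5 columns; by rank–nullity, nullity = 5 − 3 = 2.

2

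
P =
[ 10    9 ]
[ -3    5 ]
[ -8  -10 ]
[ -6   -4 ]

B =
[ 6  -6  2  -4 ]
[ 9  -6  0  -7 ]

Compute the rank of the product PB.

First compute PB:
[[141, -114,  20, -103],
 [ 27, -12,  -6, -23],
 [-138, 108, -16, 102],
 [-72,  60, -12,  52]]
Now row reduce the product.
R2 ← R2 − (9/47)·R1: [0, 462/47, -462/47, -154/47]
R3 ← R3 + (46/47)·R1: [0, -168/47, 168/47, 56/47]
R4 ← R4 + (24/47)·R1: [0, 84/47, -84/47, -28/47]
R3 ← R3 + (4/11)·R2: [0, 0, 0, 0]
R4 ← R4 − (2/11)·R2: [0, 0, 0, 0]
2 nonzero rows, so rank(PB) = 2.

2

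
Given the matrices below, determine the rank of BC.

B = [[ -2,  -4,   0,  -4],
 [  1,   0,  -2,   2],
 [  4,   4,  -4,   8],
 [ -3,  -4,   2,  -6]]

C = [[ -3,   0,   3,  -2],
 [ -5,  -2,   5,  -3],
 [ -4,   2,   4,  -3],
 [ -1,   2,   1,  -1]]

First compute BC:
[[ 30,   0, -30,  20],
 [  3,   0,  -3,   2],
 [-24,   0,  24, -16],
 [ 27,   0, -27,  18]]
Now row reduce the product.
R2 ← R2 − (1/10)·R1: [0, 0, 0, 0]
R3 ← R3 + (4/5)·R1: [0, 0, 0, 0]
R4 ← R4 − (9/10)·R1: [0, 0, 0, 0]
1 nonzero row, so rank(BC) = 1.

1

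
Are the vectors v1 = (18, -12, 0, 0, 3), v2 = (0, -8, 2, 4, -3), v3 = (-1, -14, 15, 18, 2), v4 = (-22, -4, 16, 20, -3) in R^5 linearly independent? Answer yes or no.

no

Form the matrix with these vectors as rows and row reduce.
R3 ← R3 + (1/18)·R1: [0, -44/3, 15, 18, 13/6]
R4 ← R4 + (11/9)·R1: [0, -56/3, 16, 20, 2/3]
R3 ← R3 − (11/6)·R2: [0, 0, 34/3, 32/3, 23/3]
R4 ← R4 − (7/3)·R2: [0, 0, 34/3, 32/3, 23/3]
R4 ← R4 − R3: [0, 0, 0, 0, 0]
3 nonzero rows, so the 4 vectors span a space of dimension 3.
Since 3 < 4, the vectors are linearly dependent.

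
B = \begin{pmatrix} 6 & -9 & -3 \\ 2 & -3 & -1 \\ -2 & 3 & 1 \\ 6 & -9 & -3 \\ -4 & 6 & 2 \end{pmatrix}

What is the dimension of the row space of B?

Row reduce to echelon form.
R2 ← R2 − (1/3)·R1: [0, 0, 0]
R3 ← R3 + (1/3)·R1: [0, 0, 0]
R4 ← R4 − R1: [0, 0, 0]
R5 ← R5 + (2/3)·R1: [0, 0, 0]
Echelon form has 1 nonzero row, so rank(B) = 1.
The row space has dimension equal to the rank: 1.

1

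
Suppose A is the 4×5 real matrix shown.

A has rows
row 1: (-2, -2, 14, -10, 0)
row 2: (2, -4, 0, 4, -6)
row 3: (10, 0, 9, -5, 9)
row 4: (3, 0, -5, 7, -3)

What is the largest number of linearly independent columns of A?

Row reduce to echelon form.
R2 ← R2 + R1: [0, -6, 14, -6, -6]
R3 ← R3 + (5)·R1: [0, -10, 79, -55, 9]
R4 ← R4 + (3/2)·R1: [0, -3, 16, -8, -3]
R3 ← R3 − (5/3)·R2: [0, 0, 167/3, -45, 19]
R4 ← R4 − (1/2)·R2: [0, 0, 9, -5, 0]
R4 ← R4 − (27/167)·R3: [0, 0, 0, 380/167, -513/167]
Echelon form has 4 nonzero rows, so rank(A) = 4.
The rank gives the maximum number of linearly independent columns: 4.

4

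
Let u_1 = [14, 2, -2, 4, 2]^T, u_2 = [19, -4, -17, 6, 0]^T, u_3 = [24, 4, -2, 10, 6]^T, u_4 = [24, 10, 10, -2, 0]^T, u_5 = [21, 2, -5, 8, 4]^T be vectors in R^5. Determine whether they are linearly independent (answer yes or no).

Form the matrix with these vectors as rows and row reduce.
R2 ← R2 − (19/14)·R1: [0, -47/7, -100/7, 4/7, -19/7]
R3 ← R3 − (12/7)·R1: [0, 4/7, 10/7, 22/7, 18/7]
R4 ← R4 − (12/7)·R1: [0, 46/7, 94/7, -62/7, -24/7]
R5 ← R5 − (3/2)·R1: [0, -1, -2, 2, 1]
R3 ← R3 + (4/47)·R2: [0, 0, 10/47, 150/47, 110/47]
R4 ← R4 + (46/47)·R2: [0, 0, -26/47, -390/47, -286/47]
R5 ← R5 − (7/47)·R2: [0, 0, 6/47, 90/47, 66/47]
R4 ← R4 + (13/5)·R3: [0, 0, 0, 0, 0]
R5 ← R5 − (3/5)·R3: [0, 0, 0, 0, 0]
3 nonzero rows, so the 5 vectors span a space of dimension 3.
Since 3 < 5, the vectors are linearly dependent.

no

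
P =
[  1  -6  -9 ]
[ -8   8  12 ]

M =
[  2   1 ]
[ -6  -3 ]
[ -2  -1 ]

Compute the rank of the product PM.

1

First compute PM:
[[ 56,  28],
 [-88, -44]]
Now row reduce the product.
R2 ← R2 + (11/7)·R1: [0, 0]
1 nonzero row, so rank(PM) = 1.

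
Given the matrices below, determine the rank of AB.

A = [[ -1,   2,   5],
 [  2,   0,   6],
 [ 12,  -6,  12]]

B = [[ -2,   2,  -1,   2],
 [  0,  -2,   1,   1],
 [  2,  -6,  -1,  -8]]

2

First compute AB:
[[ 12, -36,  -2, -40],
 [  8, -32,  -8, -44],
 [  0, -36, -30, -78]]
Now row reduce the product.
R2 ← R2 − (2/3)·R1: [0, -8, -20/3, -52/3]
R3 ← R3 − (9/2)·R2: [0, 0, 0, 0]
2 nonzero rows, so rank(AB) = 2.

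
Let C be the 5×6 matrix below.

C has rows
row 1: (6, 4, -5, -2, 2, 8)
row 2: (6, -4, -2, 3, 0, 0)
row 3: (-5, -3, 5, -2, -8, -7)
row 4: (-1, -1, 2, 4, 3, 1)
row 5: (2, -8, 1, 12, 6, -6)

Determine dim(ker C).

Row reduce to echelon form.
R2 ← R2 − R1: [0, -8, 3, 5, -2, -8]
R3 ← R3 + (5/6)·R1: [0, 1/3, 5/6, -11/3, -19/3, -1/3]
R4 ← R4 + (1/6)·R1: [0, -1/3, 7/6, 11/3, 10/3, 7/3]
R5 ← R5 − (1/3)·R1: [0, -28/3, 8/3, 38/3, 16/3, -26/3]
R3 ← R3 + (1/24)·R2: [0, 0, 23/24, -83/24, -77/12, -2/3]
R4 ← R4 − (1/24)·R2: [0, 0, 25/24, 83/24, 41/12, 8/3]
R5 ← R5 − (7/6)·R2: [0, 0, -5/6, 41/6, 23/3, 2/3]
R4 ← R4 − (25/23)·R3: [0, 0, 0, 166/23, 239/23, 78/23]
R5 ← R5 + (20/23)·R3: [0, 0, 0, 88/23, 48/23, 2/23]
R5 ← R5 − (44/83)·R4: [0, 0, 0, 0, -284/83, -142/83]
5 nonzero rows, so rank(C) = 5.
C has 6 columns; by rank–nullity, nullity = 6 − 5 = 1.

1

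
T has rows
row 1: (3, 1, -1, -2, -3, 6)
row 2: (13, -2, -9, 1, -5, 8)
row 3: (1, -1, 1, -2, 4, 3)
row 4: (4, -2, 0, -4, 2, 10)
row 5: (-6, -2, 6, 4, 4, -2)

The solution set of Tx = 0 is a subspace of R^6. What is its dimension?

Row reduce to echelon form.
R2 ← R2 − (13/3)·R1: [0, -19/3, -14/3, 29/3, 8, -18]
R3 ← R3 − (1/3)·R1: [0, -4/3, 4/3, -4/3, 5, 1]
R4 ← R4 − (4/3)·R1: [0, -10/3, 4/3, -4/3, 6, 2]
R5 ← R5 + (2)·R1: [0, 0, 4, 0, -2, 10]
R3 ← R3 − (4/19)·R2: [0, 0, 44/19, -64/19, 63/19, 91/19]
R4 ← R4 − (10/19)·R2: [0, 0, 72/19, -122/19, 34/19, 218/19]
R4 ← R4 − (18/11)·R3: [0, 0, 0, -10/11, -40/11, 40/11]
R5 ← R5 − (19/11)·R3: [0, 0, 0, 64/11, -85/11, 19/11]
R5 ← R5 + (32/5)·R4: [0, 0, 0, 0, -31, 25]
5 nonzero rows, so rank(T) = 5.
T has 6 columns; by rank–nullity, nullity = 6 − 5 = 1.

1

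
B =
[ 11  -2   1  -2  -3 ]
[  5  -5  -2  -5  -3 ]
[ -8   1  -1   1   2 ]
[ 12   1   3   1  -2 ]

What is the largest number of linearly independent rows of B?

2

Row reduce to echelon form.
R2 ← R2 − (5/11)·R1: [0, -45/11, -27/11, -45/11, -18/11]
R3 ← R3 + (8/11)·R1: [0, -5/11, -3/11, -5/11, -2/11]
R4 ← R4 − (12/11)·R1: [0, 35/11, 21/11, 35/11, 14/11]
R3 ← R3 − (1/9)·R2: [0, 0, 0, 0, 0]
R4 ← R4 + (7/9)·R2: [0, 0, 0, 0, 0]
Echelon form has 2 nonzero rows, so rank(B) = 2.
The rank gives the maximum number of linearly independent rows: 2.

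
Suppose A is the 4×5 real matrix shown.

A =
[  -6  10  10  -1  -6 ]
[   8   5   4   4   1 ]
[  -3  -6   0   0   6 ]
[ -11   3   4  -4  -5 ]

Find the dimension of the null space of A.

2

Row reduce to echelon form.
R2 ← R2 + (4/3)·R1: [0, 55/3, 52/3, 8/3, -7]
R3 ← R3 − (1/2)·R1: [0, -11, -5, 1/2, 9]
R4 ← R4 − (11/6)·R1: [0, -46/3, -43/3, -13/6, 6]
R3 ← R3 + (3/5)·R2: [0, 0, 27/5, 21/10, 24/5]
R4 ← R4 + (46/55)·R2: [0, 0, 9/55, 7/110, 8/55]
R4 ← R4 − (1/33)·R3: [0, 0, 0, 0, 0]
3 nonzero rows, so rank(A) = 3.
A has 5 columns; by rank–nullity, nullity = 5 − 3 = 2.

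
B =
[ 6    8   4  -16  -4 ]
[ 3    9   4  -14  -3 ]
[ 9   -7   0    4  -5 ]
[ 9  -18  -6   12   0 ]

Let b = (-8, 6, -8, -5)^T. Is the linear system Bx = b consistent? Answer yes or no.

Row reduce the augmented matrix [B | b].
R2 ← R2 − (1/2)·R1: [0, 5, 2, -6, -1, 10]
R3 ← R3 − (3/2)·R1: [0, -19, -6, 28, 1, 4]
R4 ← R4 − (3/2)·R1: [0, -30, -12, 36, 6, 7]
R3 ← R3 + (19/5)·R2: [0, 0, 8/5, 26/5, -14/5, 42]
R4 ← R4 + (6)·R2: [0, 0, 0, 0, 0, 67]
The echelon form has 4 nonzero rows; the last pivot sits in the augmented column, so rank(B) = 3 but rank([B|b]) = 4.
Since the ranks differ, the system is inconsistent.

no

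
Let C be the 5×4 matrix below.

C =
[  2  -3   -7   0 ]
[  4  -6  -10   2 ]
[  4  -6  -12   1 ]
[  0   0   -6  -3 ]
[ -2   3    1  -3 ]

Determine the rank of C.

Row reduce to echelon form.
R2 ← R2 − (2)·R1: [0, 0, 4, 2]
R3 ← R3 − (2)·R1: [0, 0, 2, 1]
R5 ← R5 + R1: [0, 0, -6, -3]
R3 ← R3 − (1/2)·R2: [0, 0, 0, 0]
R4 ← R4 + (3/2)·R2: [0, 0, 0, 0]
R5 ← R5 + (3/2)·R2: [0, 0, 0, 0]
Echelon form has 2 nonzero rows, so rank(C) = 2.

2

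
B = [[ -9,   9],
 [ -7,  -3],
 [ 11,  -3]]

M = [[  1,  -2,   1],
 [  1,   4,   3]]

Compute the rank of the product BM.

First compute BM:
[[  0,  54,  18],
 [-10,   2, -16],
 [  8, -34,   2]]
Now row reduce the product.
Swap R1 ↔ R2
R3 ← R3 + (4/5)·R1: [0, -162/5, -54/5]
R3 ← R3 + (3/5)·R2: [0, 0, 0]
2 nonzero rows, so rank(BM) = 2.

2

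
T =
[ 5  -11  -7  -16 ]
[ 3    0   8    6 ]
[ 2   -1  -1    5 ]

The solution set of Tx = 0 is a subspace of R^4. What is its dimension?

Row reduce to echelon form.
R2 ← R2 − (3/5)·R1: [0, 33/5, 61/5, 78/5]
R3 ← R3 − (2/5)·R1: [0, 17/5, 9/5, 57/5]
R3 ← R3 − (17/33)·R2: [0, 0, -148/33, 37/11]
3 nonzero rows, so rank(T) = 3.
T has 4 columns; by rank–nullity, nullity = 4 − 3 = 1.

1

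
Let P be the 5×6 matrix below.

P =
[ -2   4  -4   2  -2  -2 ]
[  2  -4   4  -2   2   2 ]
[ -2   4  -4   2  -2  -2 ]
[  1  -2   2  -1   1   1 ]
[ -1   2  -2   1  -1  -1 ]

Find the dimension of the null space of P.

Row reduce to echelon form.
R2 ← R2 + R1: [0, 0, 0, 0, 0, 0]
R3 ← R3 − R1: [0, 0, 0, 0, 0, 0]
R4 ← R4 + (1/2)·R1: [0, 0, 0, 0, 0, 0]
R5 ← R5 − (1/2)·R1: [0, 0, 0, 0, 0, 0]
1 nonzero row, so rank(P) = 1.
P has 6 columns; by rank–nullity, nullity = 6 − 1 = 5.

5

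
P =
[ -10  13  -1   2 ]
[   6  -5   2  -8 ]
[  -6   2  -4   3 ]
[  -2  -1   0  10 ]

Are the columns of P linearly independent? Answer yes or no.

Row reduce P to echelon form.
R2 ← R2 + (3/5)·R1: [0, 14/5, 7/5, -34/5]
R3 ← R3 − (3/5)·R1: [0, -29/5, -17/5, 9/5]
R4 ← R4 − (1/5)·R1: [0, -18/5, 1/5, 48/5]
R3 ← R3 + (29/14)·R2: [0, 0, -1/2, -86/7]
R4 ← R4 + (9/7)·R2: [0, 0, 2, 6/7]
R4 ← R4 + (4)·R3: [0, 0, 0, -338/7]
4 pivots among 4 columns.
Every column is a pivot column, so the columns are linearly independent.

yes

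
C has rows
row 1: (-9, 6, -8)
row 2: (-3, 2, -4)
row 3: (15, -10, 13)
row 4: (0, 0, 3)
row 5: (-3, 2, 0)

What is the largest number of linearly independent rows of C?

2

Row reduce to echelon form.
R2 ← R2 − (1/3)·R1: [0, 0, -4/3]
R3 ← R3 + (5/3)·R1: [0, 0, -1/3]
R5 ← R5 − (1/3)·R1: [0, 0, 8/3]
R3 ← R3 − (1/4)·R2: [0, 0, 0]
R4 ← R4 + (9/4)·R2: [0, 0, 0]
R5 ← R5 + (2)·R2: [0, 0, 0]
Echelon form has 2 nonzero rows, so rank(C) = 2.
The rank gives the maximum number of linearly independent rows: 2.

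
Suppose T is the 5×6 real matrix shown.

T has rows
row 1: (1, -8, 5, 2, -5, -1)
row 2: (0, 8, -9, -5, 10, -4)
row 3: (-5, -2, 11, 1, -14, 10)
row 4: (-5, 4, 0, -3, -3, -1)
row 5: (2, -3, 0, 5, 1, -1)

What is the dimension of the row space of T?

Row reduce to echelon form.
R3 ← R3 + (5)·R1: [0, -42, 36, 11, -39, 5]
R4 ← R4 + (5)·R1: [0, -36, 25, 7, -28, -6]
R5 ← R5 − (2)·R1: [0, 13, -10, 1, 11, 1]
R3 ← R3 + (21/4)·R2: [0, 0, -45/4, -61/4, 27/2, -16]
R4 ← R4 + (9/2)·R2: [0, 0, -31/2, -31/2, 17, -24]
R5 ← R5 − (13/8)·R2: [0, 0, 37/8, 73/8, -21/4, 15/2]
R4 ← R4 − (62/45)·R3: [0, 0, 0, 248/45, -8/5, -88/45]
R5 ← R5 + (37/90)·R3: [0, 0, 0, 257/90, 3/10, 83/90]
R5 ← R5 − (257/496)·R4: [0, 0, 0, 0, 35/31, 60/31]
Echelon form has 5 nonzero rows, so rank(T) = 5.
The row space has dimension equal to the rank: 5.

5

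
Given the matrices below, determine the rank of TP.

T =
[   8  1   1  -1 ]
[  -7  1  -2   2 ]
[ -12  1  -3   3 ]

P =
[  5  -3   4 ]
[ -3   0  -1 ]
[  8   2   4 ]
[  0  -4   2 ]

First compute TP:
[[ 45, -18,  33],
 [-54,   9, -33],
 [-87,  18, -55]]
Now row reduce the product.
R2 ← R2 + (6/5)·R1: [0, -63/5, 33/5]
R3 ← R3 + (29/15)·R1: [0, -84/5, 44/5]
R3 ← R3 − (4/3)·R2: [0, 0, 0]
2 nonzero rows, so rank(TP) = 2.

2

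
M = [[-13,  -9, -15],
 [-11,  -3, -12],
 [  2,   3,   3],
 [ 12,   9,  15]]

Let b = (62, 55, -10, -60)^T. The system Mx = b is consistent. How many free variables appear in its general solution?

Row reduce the augmented matrix [M | b].
R2 ← R2 − (11/13)·R1: [0, 60/13, 9/13, 33/13]
R3 ← R3 + (2/13)·R1: [0, 21/13, 9/13, -6/13]
R4 ← R4 + (12/13)·R1: [0, 9/13, 15/13, -36/13]
R3 ← R3 − (7/20)·R2: [0, 0, 9/20, -27/20]
R4 ← R4 − (3/20)·R2: [0, 0, 21/20, -63/20]
R4 ← R4 − (7/3)·R3: [0, 0, 0, 0]
The echelon form has 3 nonzero rows, and every pivot lies in the first 3 columns, so rank(M) = rank([M|b]) = 3.
The system is consistent.
Free variables = (unknowns) − (rank) = 3 − 3 = 0.

0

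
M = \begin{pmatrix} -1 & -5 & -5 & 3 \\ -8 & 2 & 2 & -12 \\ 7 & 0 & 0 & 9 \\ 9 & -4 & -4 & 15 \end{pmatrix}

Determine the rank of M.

2

Row reduce to echelon form.
R2 ← R2 − (8)·R1: [0, 42, 42, -36]
R3 ← R3 + (7)·R1: [0, -35, -35, 30]
R4 ← R4 + (9)·R1: [0, -49, -49, 42]
R3 ← R3 + (5/6)·R2: [0, 0, 0, 0]
R4 ← R4 + (7/6)·R2: [0, 0, 0, 0]
Echelon form has 2 nonzero rows, so rank(M) = 2.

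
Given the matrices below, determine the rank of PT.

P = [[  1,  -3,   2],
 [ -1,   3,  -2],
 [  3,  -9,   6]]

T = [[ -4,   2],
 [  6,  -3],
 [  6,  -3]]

First compute PT:
[[-10,   5],
 [ 10,  -5],
 [-30,  15]]
Now row reduce the product.
R2 ← R2 + R1: [0, 0]
R3 ← R3 − (3)·R1: [0, 0]
1 nonzero row, so rank(PT) = 1.

1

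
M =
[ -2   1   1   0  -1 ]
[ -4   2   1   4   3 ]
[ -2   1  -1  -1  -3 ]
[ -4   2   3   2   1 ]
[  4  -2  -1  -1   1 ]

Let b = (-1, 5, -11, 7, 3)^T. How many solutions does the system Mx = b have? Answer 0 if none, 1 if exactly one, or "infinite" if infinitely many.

infinite

Row reduce the augmented matrix [M | b].
R2 ← R2 − (2)·R1: [0, 0, -1, 4, 5, 7]
R3 ← R3 − R1: [0, 0, -2, -1, -2, -10]
R4 ← R4 − (2)·R1: [0, 0, 1, 2, 3, 9]
R5 ← R5 + (2)·R1: [0, 0, 1, -1, -1, 1]
R3 ← R3 − (2)·R2: [0, 0, 0, -9, -12, -24]
R4 ← R4 + R2: [0, 0, 0, 6, 8, 16]
R5 ← R5 + R2: [0, 0, 0, 3, 4, 8]
R4 ← R4 + (2/3)·R3: [0, 0, 0, 0, 0, 0]
R5 ← R5 + (1/3)·R3: [0, 0, 0, 0, 0, 0]
The echelon form has 3 nonzero rows, and every pivot lies in the first 5 columns, so rank(M) = rank([M|b]) = 3.
The system is consistent.
rank = 3 < 5 unknowns, so there are infinitely many solutions.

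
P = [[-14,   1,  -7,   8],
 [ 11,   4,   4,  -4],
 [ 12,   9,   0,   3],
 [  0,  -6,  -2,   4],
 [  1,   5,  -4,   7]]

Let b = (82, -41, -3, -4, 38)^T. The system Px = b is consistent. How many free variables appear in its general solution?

Row reduce the augmented matrix [P | b].
R2 ← R2 + (11/14)·R1: [0, 67/14, -3/2, 16/7, 164/7]
R3 ← R3 + (6/7)·R1: [0, 69/7, -6, 69/7, 471/7]
R5 ← R5 + (1/14)·R1: [0, 71/14, -9/2, 53/7, 307/7]
R3 ← R3 − (138/67)·R2: [0, 0, -195/67, 345/67, 1275/67]
R4 ← R4 + (84/67)·R2: [0, 0, -260/67, 460/67, 1700/67]
R5 ← R5 − (71/67)·R2: [0, 0, -195/67, 345/67, 1275/67]
R4 ← R4 − (4/3)·R3: [0, 0, 0, 0, 0]
R5 ← R5 − R3: [0, 0, 0, 0, 0]
The echelon form has 3 nonzero rows, and every pivot lies in the first 4 columns, so rank(P) = rank([P|b]) = 3.
The system is consistent.
Free variables = (unknowns) − (rank) = 4 − 3 = 1.

1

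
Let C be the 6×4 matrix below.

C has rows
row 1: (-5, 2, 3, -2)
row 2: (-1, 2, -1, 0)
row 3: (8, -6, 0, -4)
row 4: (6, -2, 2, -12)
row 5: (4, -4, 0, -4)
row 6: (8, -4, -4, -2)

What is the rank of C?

4

Row reduce to echelon form.
R2 ← R2 − (1/5)·R1: [0, 8/5, -8/5, 2/5]
R3 ← R3 + (8/5)·R1: [0, -14/5, 24/5, -36/5]
R4 ← R4 + (6/5)·R1: [0, 2/5, 28/5, -72/5]
R5 ← R5 + (4/5)·R1: [0, -12/5, 12/5, -28/5]
R6 ← R6 + (8/5)·R1: [0, -4/5, 4/5, -26/5]
R3 ← R3 + (7/4)·R2: [0, 0, 2, -13/2]
R4 ← R4 − (1/4)·R2: [0, 0, 6, -29/2]
R5 ← R5 + (3/2)·R2: [0, 0, 0, -5]
R6 ← R6 + (1/2)·R2: [0, 0, 0, -5]
R4 ← R4 − (3)·R3: [0, 0, 0, 5]
R5 ← R5 + R4: [0, 0, 0, 0]
R6 ← R6 + R4: [0, 0, 0, 0]
Echelon form has 4 nonzero rows, so rank(C) = 4.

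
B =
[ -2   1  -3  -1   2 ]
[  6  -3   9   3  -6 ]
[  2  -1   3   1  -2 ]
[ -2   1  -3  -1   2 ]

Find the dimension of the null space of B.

Row reduce to echelon form.
R2 ← R2 + (3)·R1: [0, 0, 0, 0, 0]
R3 ← R3 + R1: [0, 0, 0, 0, 0]
R4 ← R4 − R1: [0, 0, 0, 0, 0]
1 nonzero row, so rank(B) = 1.
B has 5 columns; by rank–nullity, nullity = 5 − 1 = 4.

4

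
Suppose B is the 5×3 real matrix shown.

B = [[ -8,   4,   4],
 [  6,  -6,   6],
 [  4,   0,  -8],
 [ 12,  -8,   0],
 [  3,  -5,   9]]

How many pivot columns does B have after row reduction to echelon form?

Row reduce to echelon form.
R2 ← R2 + (3/4)·R1: [0, -3, 9]
R3 ← R3 + (1/2)·R1: [0, 2, -6]
R4 ← R4 + (3/2)·R1: [0, -2, 6]
R5 ← R5 + (3/8)·R1: [0, -7/2, 21/2]
R3 ← R3 + (2/3)·R2: [0, 0, 0]
R4 ← R4 − (2/3)·R2: [0, 0, 0]
R5 ← R5 − (7/6)·R2: [0, 0, 0]
Echelon form has 2 nonzero rows, so rank(B) = 2.
Each nonzero row contributes one pivot column: 2 pivot columns.

2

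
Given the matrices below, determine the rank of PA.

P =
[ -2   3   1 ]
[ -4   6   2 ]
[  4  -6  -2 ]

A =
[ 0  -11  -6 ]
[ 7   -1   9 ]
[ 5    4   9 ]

First compute PA:
[[ 26,  23,  48],
 [ 52,  46,  96],
 [-52, -46, -96]]
Now row reduce the product.
R2 ← R2 − (2)·R1: [0, 0, 0]
R3 ← R3 + (2)·R1: [0, 0, 0]
1 nonzero row, so rank(PA) = 1.

1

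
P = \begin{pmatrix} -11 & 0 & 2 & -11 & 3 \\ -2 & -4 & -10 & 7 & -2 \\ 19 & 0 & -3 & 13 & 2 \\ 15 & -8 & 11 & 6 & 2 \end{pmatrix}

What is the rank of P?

Row reduce to echelon form.
R2 ← R2 − (2/11)·R1: [0, -4, -114/11, 9, -28/11]
R3 ← R3 + (19/11)·R1: [0, 0, 5/11, -6, 79/11]
R4 ← R4 + (15/11)·R1: [0, -8, 151/11, -9, 67/11]
R4 ← R4 − (2)·R2: [0, 0, 379/11, -27, 123/11]
R4 ← R4 − (379/5)·R3: [0, 0, 0, 2139/5, -2666/5]
Echelon form has 4 nonzero rows, so rank(P) = 4.

4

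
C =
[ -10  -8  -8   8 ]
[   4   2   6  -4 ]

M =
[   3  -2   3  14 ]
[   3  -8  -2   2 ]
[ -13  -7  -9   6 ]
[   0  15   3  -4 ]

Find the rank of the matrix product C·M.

First compute CM:
[[ 50, 260,  82, -236],
 [-60, -126, -58, 112]]
Now row reduce the product.
R2 ← R2 + (6/5)·R1: [0, 186, 202/5, -856/5]
2 nonzero rows, so rank(CM) = 2.

2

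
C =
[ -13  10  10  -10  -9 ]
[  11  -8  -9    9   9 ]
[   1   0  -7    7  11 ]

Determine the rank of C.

Row reduce to echelon form.
R2 ← R2 + (11/13)·R1: [0, 6/13, -7/13, 7/13, 18/13]
R3 ← R3 + (1/13)·R1: [0, 10/13, -81/13, 81/13, 134/13]
R3 ← R3 − (5/3)·R2: [0, 0, -16/3, 16/3, 8]
Echelon form has 3 nonzero rows, so rank(C) = 3.

3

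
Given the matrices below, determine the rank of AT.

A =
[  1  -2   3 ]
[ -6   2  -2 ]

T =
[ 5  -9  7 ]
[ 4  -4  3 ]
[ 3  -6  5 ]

2

First compute AT:
[[  6, -19,  16],
 [-28,  58, -46]]
Now row reduce the product.
R2 ← R2 + (14/3)·R1: [0, -92/3, 86/3]
2 nonzero rows, so rank(AT) = 2.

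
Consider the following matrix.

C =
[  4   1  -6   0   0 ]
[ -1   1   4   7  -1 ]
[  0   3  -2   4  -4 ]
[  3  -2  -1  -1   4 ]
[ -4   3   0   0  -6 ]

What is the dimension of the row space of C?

3

Row reduce to echelon form.
R2 ← R2 + (1/4)·R1: [0, 5/4, 5/2, 7, -1]
R4 ← R4 − (3/4)·R1: [0, -11/4, 7/2, -1, 4]
R5 ← R5 + R1: [0, 4, -6, 0, -6]
R3 ← R3 − (12/5)·R2: [0, 0, -8, -64/5, -8/5]
R4 ← R4 + (11/5)·R2: [0, 0, 9, 72/5, 9/5]
R5 ← R5 − (16/5)·R2: [0, 0, -14, -112/5, -14/5]
R4 ← R4 + (9/8)·R3: [0, 0, 0, 0, 0]
R5 ← R5 − (7/4)·R3: [0, 0, 0, 0, 0]
Echelon form has 3 nonzero rows, so rank(C) = 3.
The row space has dimension equal to the rank: 3.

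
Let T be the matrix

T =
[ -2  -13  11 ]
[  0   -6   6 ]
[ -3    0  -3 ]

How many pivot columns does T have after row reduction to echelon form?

2

Row reduce to echelon form.
R3 ← R3 − (3/2)·R1: [0, 39/2, -39/2]
R3 ← R3 + (13/4)·R2: [0, 0, 0]
Echelon form has 2 nonzero rows, so rank(T) = 2.
Each nonzero row contributes one pivot column: 2 pivot columns.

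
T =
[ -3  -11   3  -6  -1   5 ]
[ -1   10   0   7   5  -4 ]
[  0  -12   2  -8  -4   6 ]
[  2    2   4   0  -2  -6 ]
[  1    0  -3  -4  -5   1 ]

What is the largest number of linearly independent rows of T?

Row reduce to echelon form.
R2 ← R2 − (1/3)·R1: [0, 41/3, -1, 9, 16/3, -17/3]
R4 ← R4 + (2/3)·R1: [0, -16/3, 6, -4, -8/3, -8/3]
R5 ← R5 + (1/3)·R1: [0, -11/3, -2, -6, -16/3, 8/3]
R3 ← R3 + (36/41)·R2: [0, 0, 46/41, -4/41, 28/41, 42/41]
R4 ← R4 + (16/41)·R2: [0, 0, 230/41, -20/41, -24/41, -200/41]
R5 ← R5 + (11/41)·R2: [0, 0, -93/41, -147/41, -160/41, 47/41]
R4 ← R4 − (5)·R3: [0, 0, 0, 0, -4, -10]
R5 ← R5 + (93/46)·R3: [0, 0, 0, -87/23, -58/23, 74/23]
Swap R4 ↔ R5
Echelon form has 5 nonzero rows, so rank(T) = 5.
The rank gives the maximum number of linearly independent rows: 5.

5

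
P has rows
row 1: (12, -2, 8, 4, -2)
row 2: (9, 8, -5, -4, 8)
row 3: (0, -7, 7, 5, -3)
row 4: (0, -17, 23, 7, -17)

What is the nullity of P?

1

Row reduce to echelon form.
R2 ← R2 − (3/4)·R1: [0, 19/2, -11, -7, 19/2]
R3 ← R3 + (14/19)·R2: [0, 0, -21/19, -3/19, 4]
R4 ← R4 + (34/19)·R2: [0, 0, 63/19, -105/19, 0]
R4 ← R4 + (3)·R3: [0, 0, 0, -6, 12]
4 nonzero rows, so rank(P) = 4.
P has 5 columns; by rank–nullity, nullity = 5 − 4 = 1.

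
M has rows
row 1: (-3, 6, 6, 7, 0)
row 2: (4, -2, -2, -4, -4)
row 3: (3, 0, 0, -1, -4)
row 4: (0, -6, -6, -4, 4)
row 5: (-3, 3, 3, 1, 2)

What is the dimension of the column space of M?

Row reduce to echelon form.
R2 ← R2 + (4/3)·R1: [0, 6, 6, 16/3, -4]
R3 ← R3 + R1: [0, 6, 6, 6, -4]
R5 ← R5 − R1: [0, -3, -3, -6, 2]
R3 ← R3 − R2: [0, 0, 0, 2/3, 0]
R4 ← R4 + R2: [0, 0, 0, 4/3, 0]
R5 ← R5 + (1/2)·R2: [0, 0, 0, -10/3, 0]
R4 ← R4 − (2)·R3: [0, 0, 0, 0, 0]
R5 ← R5 + (5)·R3: [0, 0, 0, 0, 0]
Echelon form has 3 nonzero rows, so rank(M) = 3.
The column space has dimension equal to the rank: 3.

3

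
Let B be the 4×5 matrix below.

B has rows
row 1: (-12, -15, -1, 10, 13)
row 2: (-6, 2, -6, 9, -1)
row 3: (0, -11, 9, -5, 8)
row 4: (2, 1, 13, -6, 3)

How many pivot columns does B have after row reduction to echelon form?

Row reduce to echelon form.
R2 ← R2 − (1/2)·R1: [0, 19/2, -11/2, 4, -15/2]
R4 ← R4 + (1/6)·R1: [0, -3/2, 77/6, -13/3, 31/6]
R3 ← R3 + (22/19)·R2: [0, 0, 50/19, -7/19, -13/19]
R4 ← R4 + (3/19)·R2: [0, 0, 682/57, -211/57, 227/57]
R4 ← R4 − (341/75)·R3: [0, 0, 0, -152/75, 532/75]
Echelon form has 4 nonzero rows, so rank(B) = 4.
Each nonzero row contributes one pivot column: 4 pivot columns.

4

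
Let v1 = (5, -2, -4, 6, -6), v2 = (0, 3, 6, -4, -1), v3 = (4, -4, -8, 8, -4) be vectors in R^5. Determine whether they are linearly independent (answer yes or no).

no

Form the matrix with these vectors as rows and row reduce.
R3 ← R3 − (4/5)·R1: [0, -12/5, -24/5, 16/5, 4/5]
R3 ← R3 + (4/5)·R2: [0, 0, 0, 0, 0]
2 nonzero rows, so the 3 vectors span a space of dimension 2.
Since 2 < 3, the vectors are linearly dependent.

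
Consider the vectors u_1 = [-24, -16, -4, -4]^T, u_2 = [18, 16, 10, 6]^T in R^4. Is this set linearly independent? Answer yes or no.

yes

Form the matrix with these vectors as rows and row reduce.
R2 ← R2 + (3/4)·R1: [0, 4, 7, 3]
2 nonzero rows, so the 2 vectors span a space of dimension 2.
Since 2 = 2, the vectors are linearly independent.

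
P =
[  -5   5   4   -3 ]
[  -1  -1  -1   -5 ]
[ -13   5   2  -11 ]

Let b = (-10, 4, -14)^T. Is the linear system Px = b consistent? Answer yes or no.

yes

Row reduce the augmented matrix [P | b].
R2 ← R2 − (1/5)·R1: [0, -2, -9/5, -22/5, 6]
R3 ← R3 − (13/5)·R1: [0, -8, -42/5, -16/5, 12]
R3 ← R3 − (4)·R2: [0, 0, -6/5, 72/5, -12]
The echelon form has 3 nonzero rows, and every pivot lies in the first 4 columns, so rank(P) = rank([P|b]) = 3.
The system is consistent.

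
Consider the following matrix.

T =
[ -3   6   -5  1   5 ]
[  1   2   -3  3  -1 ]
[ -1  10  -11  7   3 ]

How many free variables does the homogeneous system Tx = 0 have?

Row reduce to echelon form.
R2 ← R2 + (1/3)·R1: [0, 4, -14/3, 10/3, 2/3]
R3 ← R3 − (1/3)·R1: [0, 8, -28/3, 20/3, 4/3]
R3 ← R3 − (2)·R2: [0, 0, 0, 0, 0]
2 nonzero rows, so rank(T) = 2.
T has 5 columns; by rank–nullity, nullity = 5 − 2 = 3.

3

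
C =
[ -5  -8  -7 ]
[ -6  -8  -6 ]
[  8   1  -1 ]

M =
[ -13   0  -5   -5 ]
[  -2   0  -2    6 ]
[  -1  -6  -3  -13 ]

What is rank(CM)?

3

First compute CM:
[[ 88,  42,  62,  68],
 [100,  36,  64,  60],
 [-105,   6, -39, -21]]
Now row reduce the product.
R2 ← R2 − (25/22)·R1: [0, -129/11, -71/11, -190/11]
R3 ← R3 + (105/88)·R1: [0, 2469/44, 1539/44, 1323/22]
R3 ← R3 + (823/172)·R2: [0, 0, 176/43, -968/43]
3 nonzero rows, so rank(CM) = 3.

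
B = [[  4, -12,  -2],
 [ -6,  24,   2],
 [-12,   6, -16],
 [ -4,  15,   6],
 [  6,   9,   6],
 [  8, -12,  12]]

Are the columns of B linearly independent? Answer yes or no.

yes

Row reduce B to echelon form.
R2 ← R2 + (3/2)·R1: [0, 6, -1]
R3 ← R3 + (3)·R1: [0, -30, -22]
R4 ← R4 + R1: [0, 3, 4]
R5 ← R5 − (3/2)·R1: [0, 27, 9]
R6 ← R6 − (2)·R1: [0, 12, 16]
R3 ← R3 + (5)·R2: [0, 0, -27]
R4 ← R4 − (1/2)·R2: [0, 0, 9/2]
R5 ← R5 − (9/2)·R2: [0, 0, 27/2]
R6 ← R6 − (2)·R2: [0, 0, 18]
R4 ← R4 + (1/6)·R3: [0, 0, 0]
R5 ← R5 + (1/2)·R3: [0, 0, 0]
R6 ← R6 + (2/3)·R3: [0, 0, 0]
3 pivots among 3 columns.
Every column is a pivot column, so the columns are linearly independent.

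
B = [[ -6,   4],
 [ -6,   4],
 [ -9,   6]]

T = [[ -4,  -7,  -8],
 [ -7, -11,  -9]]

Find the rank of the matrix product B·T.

1

First compute BT:
[[ -4,  -2,  12],
 [ -4,  -2,  12],
 [ -6,  -3,  18]]
Now row reduce the product.
R2 ← R2 − R1: [0, 0, 0]
R3 ← R3 − (3/2)·R1: [0, 0, 0]
1 nonzero row, so rank(BT) = 1.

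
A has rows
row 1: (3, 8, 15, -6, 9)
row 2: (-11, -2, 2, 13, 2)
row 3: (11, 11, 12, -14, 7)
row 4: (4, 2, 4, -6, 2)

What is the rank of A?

3

Row reduce to echelon form.
R2 ← R2 + (11/3)·R1: [0, 82/3, 57, -9, 35]
R3 ← R3 − (11/3)·R1: [0, -55/3, -43, 8, -26]
R4 ← R4 − (4/3)·R1: [0, -26/3, -16, 2, -10]
R3 ← R3 + (55/82)·R2: [0, 0, -391/82, 161/82, -207/82]
R4 ← R4 + (13/41)·R2: [0, 0, 85/41, -35/41, 45/41]
R4 ← R4 + (10/23)·R3: [0, 0, 0, 0, 0]
Echelon form has 3 nonzero rows, so rank(A) = 3.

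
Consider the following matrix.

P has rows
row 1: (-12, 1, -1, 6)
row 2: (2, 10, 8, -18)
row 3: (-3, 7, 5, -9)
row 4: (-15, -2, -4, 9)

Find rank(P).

3

Row reduce to echelon form.
R2 ← R2 + (1/6)·R1: [0, 61/6, 47/6, -17]
R3 ← R3 − (1/4)·R1: [0, 27/4, 21/4, -21/2]
R4 ← R4 − (5/4)·R1: [0, -13/4, -11/4, 3/2]
R3 ← R3 − (81/122)·R2: [0, 0, 3/61, 48/61]
R4 ← R4 + (39/122)·R2: [0, 0, -15/61, -240/61]
R4 ← R4 + (5)·R3: [0, 0, 0, 0]
Echelon form has 3 nonzero rows, so rank(P) = 3.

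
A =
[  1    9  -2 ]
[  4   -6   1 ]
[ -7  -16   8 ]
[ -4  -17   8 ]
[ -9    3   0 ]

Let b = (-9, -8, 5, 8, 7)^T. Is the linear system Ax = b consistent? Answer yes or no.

no

Row reduce the augmented matrix [A | b].
R2 ← R2 − (4)·R1: [0, -42, 9, 28]
R3 ← R3 + (7)·R1: [0, 47, -6, -58]
R4 ← R4 + (4)·R1: [0, 19, 0, -28]
R5 ← R5 + (9)·R1: [0, 84, -18, -74]
R3 ← R3 + (47/42)·R2: [0, 0, 57/14, -80/3]
R4 ← R4 + (19/42)·R2: [0, 0, 57/14, -46/3]
R5 ← R5 + (2)·R2: [0, 0, 0, -18]
R4 ← R4 − R3: [0, 0, 0, 34/3]
R5 ← R5 + (27/17)·R4: [0, 0, 0, 0]
The echelon form has 4 nonzero rows; the last pivot sits in the augmented column, so rank(A) = 3 but rank([A|b]) = 4.
Since the ranks differ, the system is inconsistent.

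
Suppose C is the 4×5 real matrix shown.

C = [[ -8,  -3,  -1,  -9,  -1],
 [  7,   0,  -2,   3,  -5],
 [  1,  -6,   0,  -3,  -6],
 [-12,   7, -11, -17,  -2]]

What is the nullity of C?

2

Row reduce to echelon form.
R2 ← R2 + (7/8)·R1: [0, -21/8, -23/8, -39/8, -47/8]
R3 ← R3 + (1/8)·R1: [0, -51/8, -1/8, -33/8, -49/8]
R4 ← R4 − (3/2)·R1: [0, 23/2, -19/2, -7/2, -1/2]
R3 ← R3 − (17/7)·R2: [0, 0, 48/7, 54/7, 57/7]
R4 ← R4 + (92/21)·R2: [0, 0, -464/21, -174/7, -551/21]
R4 ← R4 + (29/9)·R3: [0, 0, 0, 0, 0]
3 nonzero rows, so rank(C) = 3.
C has 5 columns; by rank–nullity, nullity = 5 − 3 = 2.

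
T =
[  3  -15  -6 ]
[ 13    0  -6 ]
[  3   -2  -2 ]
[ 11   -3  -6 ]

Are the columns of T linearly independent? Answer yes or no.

no

Row reduce T to echelon form.
R2 ← R2 − (13/3)·R1: [0, 65, 20]
R3 ← R3 − R1: [0, 13, 4]
R4 ← R4 − (11/3)·R1: [0, 52, 16]
R3 ← R3 − (1/5)·R2: [0, 0, 0]
R4 ← R4 − (4/5)·R2: [0, 0, 0]
2 pivots among 3 columns.
Only 2 < 3 pivot columns, so the columns are linearly dependent.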